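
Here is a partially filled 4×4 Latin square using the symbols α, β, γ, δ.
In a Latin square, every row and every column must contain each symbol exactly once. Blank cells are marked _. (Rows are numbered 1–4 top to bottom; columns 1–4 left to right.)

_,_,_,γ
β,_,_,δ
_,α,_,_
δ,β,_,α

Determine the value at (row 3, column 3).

δ

Row 1, column 1: row 1 has {γ} and column 1 has {β, δ}, leaving only α.
Row 1, column 2: row 1 has {α, γ} and column 2 has {α, β}, leaving only δ.
Row 1, column 3: row 1 has {α, γ, δ} and column 3 has {}, leaving only β.
Row 2, column 2: row 2 has {β, δ} and column 2 has {α, β, δ}, leaving only γ.
Row 2, column 3: row 2 has {β, γ, δ} and column 3 has {β}, leaving only α.
Row 3, column 1: row 3 has {α} and column 1 has {α, β, δ}, leaving only γ.
Row 3 already has {α, γ} and column 3 already has {α, β}, so row 3, column 3 must be δ.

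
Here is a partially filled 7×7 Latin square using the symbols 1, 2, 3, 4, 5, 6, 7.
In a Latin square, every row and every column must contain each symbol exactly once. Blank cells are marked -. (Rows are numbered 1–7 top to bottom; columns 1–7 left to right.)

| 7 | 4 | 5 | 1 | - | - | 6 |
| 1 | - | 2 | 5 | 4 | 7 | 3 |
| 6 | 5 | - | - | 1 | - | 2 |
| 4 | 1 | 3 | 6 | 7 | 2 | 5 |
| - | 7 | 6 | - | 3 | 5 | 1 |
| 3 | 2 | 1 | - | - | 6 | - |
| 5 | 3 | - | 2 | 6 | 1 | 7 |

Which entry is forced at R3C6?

4

Row 1, column 5: row 1 has {1, 4, 5, 6, 7} and column 5 has {1, 3, 4, 6, 7}, leaving only 2.
Row 1, column 6: row 1 has {1, 2, 4, 5, 6, 7} and column 6 has {1, 2, 5, 6, 7}, leaving only 3.
Row 3 already has {1, 2, 5, 6} and column 6 already has {1, 2, 3, 5, 6, 7}, so row 3, column 6 must be 4.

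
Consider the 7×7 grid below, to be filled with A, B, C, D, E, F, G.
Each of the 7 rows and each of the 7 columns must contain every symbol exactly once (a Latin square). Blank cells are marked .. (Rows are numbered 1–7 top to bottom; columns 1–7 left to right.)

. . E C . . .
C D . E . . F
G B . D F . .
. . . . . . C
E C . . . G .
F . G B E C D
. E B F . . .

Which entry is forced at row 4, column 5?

A

Row 2, column 3: row 2 has {C, D, E, F} and column 3 has {B, E, G}, leaving only A.
Row 2, column 6: row 2 has {A, C, D, E, F} and column 6 has {C, G}, leaving only B.
Row 2, column 5: row 2 has {A, B, C, D, E, F} and column 5 has {E, F}, leaving only G.
Row 3, column 3: row 3 has {B, D, F, G} and column 3 has {A, B, E, G}, leaving only C.
Row 5, column 4: row 5 has {C, E, G} and column 4 has {B, C, D, E, F}, leaving only A.
Row 4, column 4: row 4 has {C} and column 4 has {A, B, C, D, E, F}, leaving only G.
Row 5, column 7: row 5 has {A, C, E, G} and column 7 has {C, D, F}, leaving only B.
Row 5, column 5: row 5 has {A, B, C, E, G} and column 5 has {E, F, G}, leaving only D.
Row 5, column 3: row 5 has {A, B, C, D, E, G} and column 3 has {A, B, C, E, G}, leaving only F.
Row 4, column 3: row 4 has {C, G} and column 3 has {A, B, C, E, F, G}, leaving only D.
Row 6, column 2: row 6 has {B, C, D, E, F, G} and column 2 has {B, C, D, E}, leaving only A.
Row 4, column 2: row 4 has {C, D, G} and column 2 has {A, B, C, D, E}, leaving only F.
Row 1, column 2: row 1 has {C, E} and column 2 has {A, B, C, D, E, F}, leaving only G.
Row 1, column 7: row 1 has {C, E, G} and column 7 has {B, C, D, F}, leaving only A.
Row 1, column 5: row 1 has {A, C, E, G} and column 5 has {D, E, F, G}, leaving only B.
Row 4 already has {C, D, F, G} and column 5 already has {B, D, E, F, G}, so row 4, column 5 must be A.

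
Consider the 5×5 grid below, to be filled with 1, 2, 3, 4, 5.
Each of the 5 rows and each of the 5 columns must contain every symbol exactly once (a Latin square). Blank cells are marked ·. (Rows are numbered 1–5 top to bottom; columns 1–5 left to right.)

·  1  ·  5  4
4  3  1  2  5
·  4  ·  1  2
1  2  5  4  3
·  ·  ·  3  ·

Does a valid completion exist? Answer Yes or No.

No row or column among the givens repeats a symbol, and propagating forced cells runs into no contradiction.
One valid completion exists (for instance, 3 1 2 5 4 / 4 3 1 2 5 / 5 4 3 1 2 / 1 2 5 4 3 / 2 5 4 3 1).

Yes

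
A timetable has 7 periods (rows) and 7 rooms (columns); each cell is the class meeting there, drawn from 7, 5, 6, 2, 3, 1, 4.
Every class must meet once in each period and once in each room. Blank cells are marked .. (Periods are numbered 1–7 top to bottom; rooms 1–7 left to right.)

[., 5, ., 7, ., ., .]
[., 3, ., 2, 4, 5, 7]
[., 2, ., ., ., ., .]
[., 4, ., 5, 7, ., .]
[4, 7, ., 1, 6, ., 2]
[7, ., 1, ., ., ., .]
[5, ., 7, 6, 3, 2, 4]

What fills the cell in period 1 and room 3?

4

Period 2, room 3: period 2 has {7, 5, 2, 3, 4} and room 3 has {7, 1}, leaving only 6.
Period 2, room 1: period 2 has {7, 5, 6, 2, 3, 4} and room 1 has {7, 5, 4}, leaving only 1.
Period 5, room 6: period 5 has {7, 6, 2, 1, 4} and room 6 has {5, 2}, leaving only 3.
Period 5, room 3: period 5 has {7, 6, 2, 3, 1, 4} and room 3 has {7, 6, 1}, leaving only 5.
Period 6, room 2: period 6 has {7, 1} and room 2 has {7, 5, 2, 3, 4}, leaving only 6.
Period 6, room 6: period 6 has {7, 6, 1} and room 6 has {5, 2, 3}, leaving only 4.
Period 6, room 4: period 6 has {7, 6, 1, 4} and room 4 has {7, 5, 6, 2, 1}, leaving only 3.
Period 3, room 4: period 3 has {2} and room 4 has {7, 5, 6, 2, 3, 1}, leaving only 4.
Period 3, room 3: period 3 has {2, 4} and room 3 has {7, 5, 6, 1}, leaving only 3.
Period 3, room 1: period 3 has {2, 3, 4} and room 1 has {7, 5, 1, 4}, leaving only 6.
Period 4, room 3: period 4 has {7, 5, 4} and room 3 has {7, 5, 6, 3, 1}, leaving only 2.
Period 1 already has {7, 5} and room 3 already has {7, 5, 6, 2, 3, 1}, so period 1, room 3 must be 4.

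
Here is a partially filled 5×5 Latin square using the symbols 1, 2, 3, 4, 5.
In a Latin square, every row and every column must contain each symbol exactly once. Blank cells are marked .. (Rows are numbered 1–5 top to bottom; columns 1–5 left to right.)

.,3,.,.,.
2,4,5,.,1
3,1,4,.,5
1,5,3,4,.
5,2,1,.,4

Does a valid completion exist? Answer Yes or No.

No

Row 1, column 1: row 1 has {3} and column 1 has {1, 2, 3, 5}, so it must be 4.
Row 1, column 3: row 1 has {3, 4} and column 3 has {1, 3, 4, 5}, so it must be 2.
Now row 1, column 5: row 1 together with column 5 already contain {1, 2, 3, 4, 5} — every symbol — so nothing can go there. The grid has no valid completion.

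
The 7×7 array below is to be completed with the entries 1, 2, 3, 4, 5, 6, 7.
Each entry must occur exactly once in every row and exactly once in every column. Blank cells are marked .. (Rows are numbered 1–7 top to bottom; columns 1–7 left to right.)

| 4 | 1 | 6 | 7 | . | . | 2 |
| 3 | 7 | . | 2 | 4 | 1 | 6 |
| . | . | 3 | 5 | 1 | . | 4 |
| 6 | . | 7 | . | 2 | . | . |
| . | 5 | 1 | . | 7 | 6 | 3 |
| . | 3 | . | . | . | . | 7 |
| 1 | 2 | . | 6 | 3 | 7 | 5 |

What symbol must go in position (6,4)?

1

Row 1, column 5: row 1 has {1, 2, 4, 6, 7} and column 5 has {1, 2, 3, 4, 7}, leaving only 5.
Row 1, column 6: row 1 has {1, 2, 4, 5, 6, 7} and column 6 has {1, 6, 7}, leaving only 3.
Row 2, column 3: row 2 has {1, 2, 3, 4, 6, 7} and column 3 has {1, 3, 6, 7}, leaving only 5.
Row 3, column 2: row 3 has {1, 3, 4, 5} and column 2 has {1, 2, 3, 5, 7}, leaving only 6.
Row 3, column 6: row 3 has {1, 3, 4, 5, 6} and column 6 has {1, 3, 6, 7}, leaving only 2.
Row 3, column 1: row 3 has {1, 2, 3, 4, 5, 6} and column 1 has {1, 3, 4, 6}, leaving only 7.
Row 4, column 2: row 4 has {2, 6, 7} and column 2 has {1, 2, 3, 5, 6, 7}, leaving only 4.
Row 4, column 6: row 4 has {2, 4, 6, 7} and column 6 has {1, 2, 3, 6, 7}, leaving only 5.
Row 4, column 7: row 4 has {2, 4, 5, 6, 7} and column 7 has {2, 3, 4, 5, 6, 7}, leaving only 1.
Row 4, column 4: row 4 has {1, 2, 4, 5, 6, 7} and column 4 has {2, 5, 6, 7}, leaving only 3.
Row 5, column 1: row 5 has {1, 3, 5, 6, 7} and column 1 has {1, 3, 4, 6, 7}, leaving only 2.
Row 5, column 4: row 5 has {1, 2, 3, 5, 6, 7} and column 4 has {2, 3, 5, 6, 7}, leaving only 4.
Row 6 already has {3, 7} and column 4 already has {2, 3, 4, 5, 6, 7}, so row 6, column 4 must be 1.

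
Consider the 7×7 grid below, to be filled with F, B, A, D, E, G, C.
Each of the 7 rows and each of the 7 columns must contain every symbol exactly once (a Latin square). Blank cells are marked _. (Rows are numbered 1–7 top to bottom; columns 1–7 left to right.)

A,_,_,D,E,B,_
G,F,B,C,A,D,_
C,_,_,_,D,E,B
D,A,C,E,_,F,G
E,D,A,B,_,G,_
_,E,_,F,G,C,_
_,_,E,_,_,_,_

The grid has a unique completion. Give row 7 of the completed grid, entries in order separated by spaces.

Row 7, column 6: row 7 has {E} and column 6 has {F, B, D, E, G, C}, leaving only A.
Row 7, column 4: row 7 has {A, E} and column 4 has {F, B, D, E, C}, leaving only G.
Row 2, column 7: row 2 has {F, B, A, D, G, C} and column 7 has {B, G}, leaving only E.
Row 3, column 2: row 3 has {B, D, E, C} and column 2 has {F, A, D, E}, leaving only G.
Row 1, column 2: row 1 has {B, A, D, E} and column 2 has {F, A, D, E, G}, leaving only C.
Row 7, column 2: row 7 has {A, E, G} and column 2 has {F, A, D, E, G, C}, leaving only B.
Row 7, column 1: row 7 has {B, A, E, G} and column 1 has {A, D, E, G, C}, leaving only F.
Row 7, column 5: row 7 has {F, B, A, E, G} and column 5 has {A, D, E, G}, leaving only C.
Row 7, column 7: row 7 has {F, B, A, E, G, C} and column 7 has {B, E, G}, leaving only D.
So row 7 reads: F B E G C A D.

F B E G C A D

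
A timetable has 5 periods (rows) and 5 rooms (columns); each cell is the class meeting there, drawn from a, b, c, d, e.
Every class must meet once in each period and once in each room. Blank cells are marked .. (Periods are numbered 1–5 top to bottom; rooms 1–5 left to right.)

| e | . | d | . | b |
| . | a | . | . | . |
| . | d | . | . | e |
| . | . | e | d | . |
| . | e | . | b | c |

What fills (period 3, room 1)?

Period 1, room 2: period 1 has {b, d, e} and room 2 has {a, d, e}, leaving only c.
Period 1, room 4: period 1 has {b, c, d, e} and room 4 has {b, d}, leaving only a.
Period 2, room 5: period 2 has {a} and room 5 has {b, c, e}, leaving only d.
Period 3, room 4: period 3 has {d, e} and room 4 has {a, b, d}, leaving only c.
Period 2, room 4: period 2 has {a, d} and room 4 has {a, b, c, d}, leaving only e.
Period 4, room 2: period 4 has {d, e} and room 2 has {a, c, d, e}, leaving only b.
Period 4, room 5: period 4 has {b, d, e} and room 5 has {b, c, d, e}, leaving only a.
Period 4, room 1: period 4 has {a, b, d, e} and room 1 has {e}, leaving only c.
Period 2, room 1: period 2 has {a, d, e} and room 1 has {c, e}, leaving only b.
Period 3 already has {c, d, e} and room 1 already has {b, c, e}, so period 3, room 1 must be a.

a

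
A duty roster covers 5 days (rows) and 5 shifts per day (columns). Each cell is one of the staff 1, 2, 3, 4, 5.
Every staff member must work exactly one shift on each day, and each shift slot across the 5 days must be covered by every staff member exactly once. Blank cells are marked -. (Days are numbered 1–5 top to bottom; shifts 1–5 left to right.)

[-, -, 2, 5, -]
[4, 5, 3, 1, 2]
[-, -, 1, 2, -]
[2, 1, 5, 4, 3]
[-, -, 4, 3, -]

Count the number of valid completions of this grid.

2

Day 1, shift 1: eliminating its day and shift leaves {1, 3}.
Day 1, shift 2: eliminating its day and shift leaves {3, 4}.
Day 1, shift 5: eliminating its day and shift leaves {1, 4}.
Day 3, shift 1: eliminating its day and shift leaves {3, 5}.
Day 3, shift 2: eliminating its day and shift leaves {3, 4}.
Day 3, shift 5: eliminating its day and shift leaves {4, 5}.
Day 5, shift 1: eliminating its day and shift leaves {1, 5}.
Day 5, shift 2: eliminating its day and shift leaves {2}.
Day 5, shift 5: eliminating its day and shift leaves {1, 5}.
Enumerating the assignments across these blanks that avoid any day or shift repeat gives 2 completions.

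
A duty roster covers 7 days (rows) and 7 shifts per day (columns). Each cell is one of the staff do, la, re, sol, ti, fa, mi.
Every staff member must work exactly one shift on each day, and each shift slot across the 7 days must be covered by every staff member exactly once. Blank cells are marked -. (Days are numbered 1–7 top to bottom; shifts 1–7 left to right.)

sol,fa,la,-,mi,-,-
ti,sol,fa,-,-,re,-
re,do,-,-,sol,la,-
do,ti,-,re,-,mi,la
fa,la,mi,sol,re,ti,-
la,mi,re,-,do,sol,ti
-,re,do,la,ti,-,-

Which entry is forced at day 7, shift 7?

sol

Day 1, shift 6: day 1 has {la, sol, fa, mi} and shift 6 has {la, re, sol, ti, mi}, leaving only do.
Day 1, shift 4: day 1 has {do, la, sol, fa, mi} and shift 4 has {la, re, sol}, leaving only ti.
Day 1, shift 7: day 1 has {do, la, sol, ti, fa, mi} and shift 7 has {la, ti}, leaving only re.
Day 2, shift 5: day 2 has {re, sol, ti, fa} and shift 5 has {do, re, sol, ti, mi}, leaving only la.
Day 3, shift 3: day 3 has {do, la, re, sol} and shift 3 has {do, la, re, fa, mi}, leaving only ti.
Day 4, shift 3: day 4 has {do, la, re, ti, mi} and shift 3 has {do, la, re, ti, fa, mi}, leaving only sol.
Day 4, shift 5: day 4 has {do, la, re, sol, ti, mi} and shift 5 has {do, la, re, sol, ti, mi}, leaving only fa.
Day 5, shift 7: day 5 has {la, re, sol, ti, fa, mi} and shift 7 has {la, re, ti}, leaving only do.
Day 2, shift 7: day 2 has {la, re, sol, ti, fa} and shift 7 has {do, la, re, ti}, leaving only mi.
Day 2, shift 4: day 2 has {la, re, sol, ti, fa, mi} and shift 4 has {la, re, sol, ti}, leaving only do.
Day 3, shift 7: day 3 has {do, la, re, sol, ti} and shift 7 has {do, la, re, ti, mi}, leaving only fa.
Day 7 already has {do, la, re, ti} and shift 7 already has {do, la, re, ti, fa, mi}, so day 7, shift 7 must be sol.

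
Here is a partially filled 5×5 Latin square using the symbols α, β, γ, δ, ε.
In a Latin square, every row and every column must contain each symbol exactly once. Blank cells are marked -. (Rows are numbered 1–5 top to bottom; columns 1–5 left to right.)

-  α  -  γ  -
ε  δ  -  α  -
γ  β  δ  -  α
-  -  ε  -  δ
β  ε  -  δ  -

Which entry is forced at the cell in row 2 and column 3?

Row 1, column 1: row 1 has {α, γ} and column 1 has {β, γ, ε}, leaving only δ.
Row 1, column 3: row 1 has {α, γ, δ} and column 3 has {δ, ε}, leaving only β.
Row 2 already has {α, δ, ε} and column 3 already has {β, δ, ε}, so row 2, column 3 must be γ.

γ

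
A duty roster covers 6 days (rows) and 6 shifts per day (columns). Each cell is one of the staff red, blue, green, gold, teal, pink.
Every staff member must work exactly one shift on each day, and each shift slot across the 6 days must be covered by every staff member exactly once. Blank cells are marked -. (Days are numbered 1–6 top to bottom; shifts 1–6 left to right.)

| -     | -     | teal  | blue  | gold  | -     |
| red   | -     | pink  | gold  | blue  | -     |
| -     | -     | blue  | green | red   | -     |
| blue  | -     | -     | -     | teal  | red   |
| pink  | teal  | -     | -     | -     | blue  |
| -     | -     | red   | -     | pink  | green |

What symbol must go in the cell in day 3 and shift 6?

gold

Day 1, shift 1: day 1 has {blue, gold, teal} and shift 1 has {red, blue, pink}, leaving only green.
Day 1, shift 6: day 1 has {blue, green, gold, teal} and shift 6 has {red, blue, green}, leaving only pink.
Day 1, shift 2: day 1 has {blue, green, gold, teal, pink} and shift 2 has {teal}, leaving only red.
Day 2, shift 2: day 2 has {red, blue, gold, pink} and shift 2 has {red, teal}, leaving only green.
Day 2, shift 6: day 2 has {red, blue, green, gold, pink} and shift 6 has {red, blue, green, pink}, leaving only teal.
Day 3 already has {red, blue, green} and shift 6 already has {red, blue, green, teal, pink}, so day 3, shift 6 must be gold.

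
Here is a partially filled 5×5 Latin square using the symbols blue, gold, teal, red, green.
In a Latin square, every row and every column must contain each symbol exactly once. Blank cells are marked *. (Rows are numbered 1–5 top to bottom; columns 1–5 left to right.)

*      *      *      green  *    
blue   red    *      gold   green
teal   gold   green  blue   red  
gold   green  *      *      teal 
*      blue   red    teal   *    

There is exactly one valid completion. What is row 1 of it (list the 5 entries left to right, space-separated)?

red teal gold green blue

Row 1, column 1: row 1 has {green} and column 1 has {blue, gold, teal}, leaving only red.
Row 1, column 2: row 1 has {red, green} and column 2 has {blue, gold, red, green}, leaving only teal.
Row 2, column 3: row 2 has {blue, gold, red, green} and column 3 has {red, green}, leaving only teal.
Row 4, column 3: row 4 has {gold, teal, green} and column 3 has {teal, red, green}, leaving only blue.
Row 1, column 3: row 1 has {teal, red, green} and column 3 has {blue, teal, red, green}, leaving only gold.
Row 1, column 5: row 1 has {gold, teal, red, green} and column 5 has {teal, red, green}, leaving only blue.
So row 1 reads: red teal gold green blue.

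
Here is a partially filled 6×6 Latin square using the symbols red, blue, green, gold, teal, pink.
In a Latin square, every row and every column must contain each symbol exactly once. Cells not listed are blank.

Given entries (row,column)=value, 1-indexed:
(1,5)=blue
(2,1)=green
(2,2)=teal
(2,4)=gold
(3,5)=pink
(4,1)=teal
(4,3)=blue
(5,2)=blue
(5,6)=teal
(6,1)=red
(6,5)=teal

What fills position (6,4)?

blue

Row 2, column 5: row 2 has {green, gold, teal} and column 5 has {blue, teal, pink}, leaving only red.
Row 2, column 3: row 2 has {red, green, gold, teal} and column 3 has {blue}, leaving only pink.
Row 2, column 6: row 2 has {red, green, gold, teal, pink} and column 6 has {teal}, leaving only blue.
Row 6, column 4 is narrowed to {blue, green, pink}.
If it were green, then row 6, column 6 would be left with no valid symbol.
If it were pink, propagating the remaining blanks reaches a contradiction.
So row 6, column 4 must be blue.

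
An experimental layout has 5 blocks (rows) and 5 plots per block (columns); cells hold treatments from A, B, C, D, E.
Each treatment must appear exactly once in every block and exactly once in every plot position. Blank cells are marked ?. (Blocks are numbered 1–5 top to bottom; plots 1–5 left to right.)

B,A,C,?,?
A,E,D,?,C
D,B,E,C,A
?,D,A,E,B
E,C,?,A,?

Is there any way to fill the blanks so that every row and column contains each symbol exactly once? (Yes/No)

No block or plot among the givens repeats a symbol, and propagating forced cells runs into no contradiction.
One valid completion exists (for instance, B A C D E / A E D B C / D B E C A / C D A E B / E C B A D).

Yes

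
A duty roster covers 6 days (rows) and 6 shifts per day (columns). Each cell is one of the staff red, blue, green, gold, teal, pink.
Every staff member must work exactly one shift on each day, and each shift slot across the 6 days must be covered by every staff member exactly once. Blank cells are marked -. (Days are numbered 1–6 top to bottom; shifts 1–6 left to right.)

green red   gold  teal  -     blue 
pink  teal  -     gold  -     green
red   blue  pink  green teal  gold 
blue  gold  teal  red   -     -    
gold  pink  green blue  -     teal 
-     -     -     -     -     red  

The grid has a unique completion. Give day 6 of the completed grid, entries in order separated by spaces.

teal green blue pink gold red

Day 6, shift 1: day 6 has {red} and shift 1 has {red, blue, green, gold, pink}, leaving only teal.
Day 6, shift 2: day 6 has {red, teal} and shift 2 has {red, blue, gold, teal, pink}, leaving only green.
Day 6, shift 3: day 6 has {red, green, teal} and shift 3 has {green, gold, teal, pink}, leaving only blue.
Day 6, shift 4: day 6 has {red, blue, green, teal} and shift 4 has {red, blue, green, gold, teal}, leaving only pink.
Day 6, shift 5: day 6 has {red, blue, green, teal, pink} and shift 5 has {teal}, leaving only gold.
So day 6 reads: teal green blue pink gold red.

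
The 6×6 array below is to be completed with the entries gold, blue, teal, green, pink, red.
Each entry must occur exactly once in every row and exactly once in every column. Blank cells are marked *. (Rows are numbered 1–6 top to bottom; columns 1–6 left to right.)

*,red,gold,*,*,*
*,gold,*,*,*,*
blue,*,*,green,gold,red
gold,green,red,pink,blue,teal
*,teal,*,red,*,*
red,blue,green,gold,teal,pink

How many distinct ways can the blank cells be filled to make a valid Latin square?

Row 1, column 1: eliminating its row and column leaves {teal, green, pink}.
Row 1, column 4: eliminating its row and column leaves {blue, teal}.
Row 1, column 5: eliminating its row and column leaves {green, pink}.
Row 1, column 6: eliminating its row and column leaves {blue, green}.
Row 2, column 1: eliminating its row and column leaves {teal, green, pink}.
Row 2, column 3: eliminating its row and column leaves {blue, teal, pink}.
Row 2, column 4: eliminating its row and column leaves {blue, teal}.
Row 2, column 5: eliminating its row and column leaves {green, pink, red}.
Row 2, column 6: eliminating its row and column leaves {blue, green}.
Row 3, column 2: eliminating its row and column leaves {pink}.
Row 3, column 3: eliminating its row and column leaves {teal, pink}.
Row 5, column 1: eliminating its row and column leaves {green, pink}.
Row 5, column 3: eliminating its row and column leaves {blue, pink}.
Row 5, column 5: eliminating its row and column leaves {green, pink}.
Row 5, column 6: eliminating its row and column leaves {gold, blue, green}.
Enumerating the assignments across these blanks that avoid any row or column repeat gives 3 completions.

3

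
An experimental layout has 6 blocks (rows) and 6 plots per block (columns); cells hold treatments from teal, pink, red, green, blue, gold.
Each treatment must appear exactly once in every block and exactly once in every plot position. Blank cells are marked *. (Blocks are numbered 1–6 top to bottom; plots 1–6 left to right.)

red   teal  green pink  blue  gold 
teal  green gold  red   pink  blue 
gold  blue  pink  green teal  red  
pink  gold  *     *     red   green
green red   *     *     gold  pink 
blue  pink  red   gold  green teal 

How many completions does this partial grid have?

2

Block 4, plot 3: eliminating its block and plot leaves {teal, blue}.
Block 4, plot 4: eliminating its block and plot leaves {teal, blue}.
Block 5, plot 3: eliminating its block and plot leaves {teal, blue}.
Block 5, plot 4: eliminating its block and plot leaves {teal, blue}.
Enumerating the assignments across these blanks that avoid any block or plot repeat gives 2 completions.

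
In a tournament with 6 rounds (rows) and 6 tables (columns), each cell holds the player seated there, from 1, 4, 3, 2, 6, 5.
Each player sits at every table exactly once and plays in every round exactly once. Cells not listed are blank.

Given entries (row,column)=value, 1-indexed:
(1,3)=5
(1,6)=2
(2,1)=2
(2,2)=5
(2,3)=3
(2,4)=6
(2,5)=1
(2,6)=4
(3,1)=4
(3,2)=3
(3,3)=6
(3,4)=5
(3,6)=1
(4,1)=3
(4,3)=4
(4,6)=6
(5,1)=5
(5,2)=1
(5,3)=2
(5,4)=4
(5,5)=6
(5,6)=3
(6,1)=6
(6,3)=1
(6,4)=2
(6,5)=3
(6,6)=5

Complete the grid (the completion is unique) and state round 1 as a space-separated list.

Round 1, table 1: round 1 has {2, 5} and table 1 has {4, 3, 2, 6, 5}, leaving only 1.
Round 1, table 4: round 1 has {1, 2, 5} and table 4 has {4, 2, 6, 5}, leaving only 3.
Round 1, table 5: round 1 has {1, 3, 2, 5} and table 5 has {1, 3, 6}, leaving only 4.
Round 1, table 2: round 1 has {1, 4, 3, 2, 5} and table 2 has {1, 3, 5}, leaving only 6.
So round 1 reads: 1 6 5 3 4 2.

1 6 5 3 4 2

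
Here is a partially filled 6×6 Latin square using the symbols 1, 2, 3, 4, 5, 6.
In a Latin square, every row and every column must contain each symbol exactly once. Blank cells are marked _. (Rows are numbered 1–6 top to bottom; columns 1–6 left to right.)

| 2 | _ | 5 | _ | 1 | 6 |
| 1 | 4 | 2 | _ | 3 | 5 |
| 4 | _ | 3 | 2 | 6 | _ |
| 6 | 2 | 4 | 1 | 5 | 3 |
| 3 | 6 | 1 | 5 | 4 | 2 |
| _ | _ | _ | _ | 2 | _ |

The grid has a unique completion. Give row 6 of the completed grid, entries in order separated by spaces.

5 1 6 3 2 4

Row 6, column 1: row 6 has {2} and column 1 has {1, 2, 3, 4, 6}, leaving only 5.
Row 6, column 3: row 6 has {2, 5} and column 3 has {1, 2, 3, 4, 5}, leaving only 6.
Row 1, column 2: row 1 has {1, 2, 5, 6} and column 2 has {2, 4, 6}, leaving only 3.
Row 6, column 2: row 6 has {2, 5, 6} and column 2 has {2, 3, 4, 6}, leaving only 1.
Row 6, column 6: row 6 has {1, 2, 5, 6} and column 6 has {2, 3, 5, 6}, leaving only 4.
Row 6, column 4: row 6 has {1, 2, 4, 5, 6} and column 4 has {1, 2, 5}, leaving only 3.
So row 6 reads: 5 1 6 3 2 4.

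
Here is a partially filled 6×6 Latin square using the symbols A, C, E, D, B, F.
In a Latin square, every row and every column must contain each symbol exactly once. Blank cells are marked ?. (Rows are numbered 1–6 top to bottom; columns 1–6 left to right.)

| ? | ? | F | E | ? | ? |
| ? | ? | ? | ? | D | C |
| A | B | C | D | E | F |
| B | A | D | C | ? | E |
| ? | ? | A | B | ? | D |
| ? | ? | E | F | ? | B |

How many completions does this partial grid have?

4

Row 1, column 1: eliminating its row and column leaves {C, D}.
Row 1, column 2: eliminating its row and column leaves {C, D}.
Row 1, column 5: eliminating its row and column leaves {A, C, B}.
Row 1, column 6: eliminating its row and column leaves {A}.
Row 2, column 1: eliminating its row and column leaves {E, F}.
Row 2, column 2: eliminating its row and column leaves {E, F}.
Row 2, column 3: eliminating its row and column leaves {B}.
Row 2, column 4: eliminating its row and column leaves {A}.
Row 4, column 5: eliminating its row and column leaves {F}.
Row 5, column 1: eliminating its row and column leaves {C, E, F}.
Row 5, column 2: eliminating its row and column leaves {C, E, F}.
Row 5, column 5: eliminating its row and column leaves {C, F}.
Row 6, column 1: eliminating its row and column leaves {C, D}.
Row 6, column 2: eliminating its row and column leaves {C, D}.
Row 6, column 5: eliminating its row and column leaves {A, C}.
Enumerating the assignments across these blanks that avoid any row or column repeat gives 4 completions.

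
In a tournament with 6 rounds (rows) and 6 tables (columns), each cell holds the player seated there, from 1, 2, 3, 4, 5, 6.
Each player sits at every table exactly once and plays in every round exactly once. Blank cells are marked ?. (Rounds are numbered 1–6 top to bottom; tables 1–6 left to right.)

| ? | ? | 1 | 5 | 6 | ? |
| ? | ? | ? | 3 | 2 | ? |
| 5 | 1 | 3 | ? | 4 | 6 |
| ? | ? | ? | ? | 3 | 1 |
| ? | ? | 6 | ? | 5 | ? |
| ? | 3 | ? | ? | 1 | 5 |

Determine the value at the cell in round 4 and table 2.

Round 2, table 6: round 2 has {2, 3} and table 6 has {1, 5, 6}, leaving only 4.
Round 2, table 3: round 2 has {2, 3, 4} and table 3 has {1, 3, 6}, leaving only 5.
Round 2, table 2: round 2 has {2, 3, 4, 5} and table 2 has {1, 3}, leaving only 6.
Round 2, table 1: round 2 has {2, 3, 4, 5, 6} and table 1 has {5}, leaving only 1.
Round 3, table 4: round 3 has {1, 3, 4, 5, 6} and table 4 has {3, 5}, leaving only 2.
Round 4, table 2 is narrowed to {2, 4, 5}.
If it were 2, then round 5, table 2 would be left with no valid symbol.
If it were 4, then round 5, table 2 would be left with no valid symbol.
So round 4, table 2 must be 5.

5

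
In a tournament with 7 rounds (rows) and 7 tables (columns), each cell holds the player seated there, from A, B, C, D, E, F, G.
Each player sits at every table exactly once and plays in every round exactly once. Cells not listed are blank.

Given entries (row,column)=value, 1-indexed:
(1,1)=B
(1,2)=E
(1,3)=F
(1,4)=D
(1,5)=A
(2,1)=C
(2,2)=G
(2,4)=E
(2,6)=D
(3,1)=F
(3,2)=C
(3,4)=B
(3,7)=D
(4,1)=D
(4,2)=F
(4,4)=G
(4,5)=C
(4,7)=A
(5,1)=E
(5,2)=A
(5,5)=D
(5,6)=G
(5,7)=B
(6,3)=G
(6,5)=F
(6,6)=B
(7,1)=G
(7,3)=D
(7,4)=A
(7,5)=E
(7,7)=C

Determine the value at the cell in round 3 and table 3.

Round 1, table 6: round 1 has {A, B, D, E, F} and table 6 has {B, D, G}, leaving only C.
Round 1, table 7: round 1 has {A, B, C, D, E, F} and table 7 has {A, B, C, D}, leaving only G.
Round 2, table 5: round 2 has {C, D, E, G} and table 5 has {A, C, D, E, F}, leaving only B.
Round 2, table 3: round 2 has {B, C, D, E, G} and table 3 has {D, F, G}, leaving only A.
Round 3 already has {B, C, D, F} and table 3 already has {A, D, F, G}, so round 3, table 3 must be E.

E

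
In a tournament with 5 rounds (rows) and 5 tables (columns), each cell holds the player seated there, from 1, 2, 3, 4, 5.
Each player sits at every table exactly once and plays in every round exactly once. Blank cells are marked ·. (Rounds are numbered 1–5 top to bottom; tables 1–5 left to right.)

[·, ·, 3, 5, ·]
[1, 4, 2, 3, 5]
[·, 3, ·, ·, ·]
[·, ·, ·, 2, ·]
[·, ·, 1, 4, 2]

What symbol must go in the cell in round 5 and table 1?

Round 3, table 4: round 3 has {3} and table 4 has {2, 3, 4, 5}, leaving only 1.
Round 3, table 5: round 3 has {1, 3} and table 5 has {2, 5}, leaving only 4.
Round 1, table 5: round 1 has {3, 5} and table 5 has {2, 4, 5}, leaving only 1.
Round 1, table 2: round 1 has {1, 3, 5} and table 2 has {3, 4}, leaving only 2.
Round 1, table 1: round 1 has {1, 2, 3, 5} and table 1 has {1}, leaving only 4.
Round 3, table 3: round 3 has {1, 3, 4} and table 3 has {1, 2, 3}, leaving only 5.
Round 3, table 1: round 3 has {1, 3, 4, 5} and table 1 has {1, 4}, leaving only 2.
Round 4, table 3: round 4 has {2} and table 3 has {1, 2, 3, 5}, leaving only 4.
Round 4, table 5: round 4 has {2, 4} and table 5 has {1, 2, 4, 5}, leaving only 3.
Round 4, table 1: round 4 has {2, 3, 4} and table 1 has {1, 2, 4}, leaving only 5.
Round 5 already has {1, 2, 4} and table 1 already has {1, 2, 4, 5}, so round 5, table 1 must be 3.

3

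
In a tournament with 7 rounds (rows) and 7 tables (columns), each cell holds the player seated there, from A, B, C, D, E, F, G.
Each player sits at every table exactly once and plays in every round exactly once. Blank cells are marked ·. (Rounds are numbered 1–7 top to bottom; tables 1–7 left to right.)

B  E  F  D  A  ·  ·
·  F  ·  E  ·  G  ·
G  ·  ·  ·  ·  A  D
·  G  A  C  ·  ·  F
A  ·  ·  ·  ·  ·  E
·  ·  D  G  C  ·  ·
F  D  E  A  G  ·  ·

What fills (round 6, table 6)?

Round 1, table 6: round 1 has {A, B, D, E, F} and table 6 has {A, G}, leaving only C.
Round 1, table 7: round 1 has {A, B, C, D, E, F} and table 7 has {D, E, F}, leaving only G.
Round 6, table 1: round 6 has {C, D, G} and table 1 has {A, B, F, G}, leaving only E.
Round 4, table 1: round 4 has {A, C, F, G} and table 1 has {A, B, E, F, G}, leaving only D.
Round 2, table 1: round 2 has {E, F, G} and table 1 has {A, B, D, E, F, G}, leaving only C.
Round 2, table 3: round 2 has {C, E, F, G} and table 3 has {A, D, E, F}, leaving only B.
Round 2, table 5: round 2 has {B, C, E, F, G} and table 5 has {A, C, G}, leaving only D.
Round 2, table 7: round 2 has {B, C, D, E, F, G} and table 7 has {D, E, F, G}, leaving only A.
Round 3, table 3: round 3 has {A, D, G} and table 3 has {A, B, D, E, F}, leaving only C.
Round 3, table 2: round 3 has {A, C, D, G} and table 2 has {D, E, F, G}, leaving only B.
Round 3, table 4: round 3 has {A, B, C, D, G} and table 4 has {A, C, D, E, G}, leaving only F.
Round 3, table 5: round 3 has {A, B, C, D, F, G} and table 5 has {A, C, D, G}, leaving only E.
Round 4, table 5: round 4 has {A, C, D, F, G} and table 5 has {A, C, D, E, G}, leaving only B.
Round 4, table 6: round 4 has {A, B, C, D, F, G} and table 6 has {A, C, G}, leaving only E.
Round 5, table 2: round 5 has {A, E} and table 2 has {B, D, E, F, G}, leaving only C.
Round 5, table 3: round 5 has {A, C, E} and table 3 has {A, B, C, D, E, F}, leaving only G.
Round 5, table 4: round 5 has {A, C, E, G} and table 4 has {A, C, D, E, F, G}, leaving only B.
Round 5, table 5: round 5 has {A, B, C, E, G} and table 5 has {A, B, C, D, E, G}, leaving only F.
Round 5, table 6: round 5 has {A, B, C, E, F, G} and table 6 has {A, C, E, G}, leaving only D.
Round 6, table 2: round 6 has {C, D, E, G} and table 2 has {B, C, D, E, F, G}, leaving only A.
Round 6, table 7: round 6 has {A, C, D, E, G} and table 7 has {A, D, E, F, G}, leaving only B.
Round 6 already has {A, B, C, D, E, G} and table 6 already has {A, C, D, E, G}, so round 6, table 6 must be F.

F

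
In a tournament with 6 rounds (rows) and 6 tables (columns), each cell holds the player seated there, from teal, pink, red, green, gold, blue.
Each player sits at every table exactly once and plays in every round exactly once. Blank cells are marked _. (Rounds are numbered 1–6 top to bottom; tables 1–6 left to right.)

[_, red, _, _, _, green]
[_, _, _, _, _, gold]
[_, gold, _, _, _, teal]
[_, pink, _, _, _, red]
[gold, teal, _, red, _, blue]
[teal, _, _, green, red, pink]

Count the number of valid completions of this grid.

26

Round 1, table 1: eliminating its round and table leaves {pink, blue}.
Round 1, table 3: eliminating its round and table leaves {teal, pink, gold, blue}.
Round 1, table 4: eliminating its round and table leaves {teal, pink, gold, blue}.
Round 1, table 5: eliminating its round and table leaves {teal, pink, gold, blue}.
Round 2, table 1: eliminating its round and table leaves {pink, red, green, blue}.
Round 2, table 2: eliminating its round and table leaves {green, blue}.
Round 2, table 3: eliminating its round and table leaves {teal, pink, red, green, blue}.
Round 2, table 4: eliminating its round and table leaves {teal, pink, blue}.
Round 2, table 5: eliminating its round and table leaves {teal, pink, green, blue}.
Round 3, table 1: eliminating its round and table leaves {pink, red, green, blue}.
Round 3, table 3: eliminating its round and table leaves {pink, red, green, blue}.
Round 3, table 4: eliminating its round and table leaves {pink, blue}.
Round 3, table 5: eliminating its round and table leaves {pink, green, blue}.
Round 4, table 1: eliminating its round and table leaves {green, blue}.
Round 4, table 3: eliminating its round and table leaves {teal, green, gold, blue}.
Round 4, table 4: eliminating its round and table leaves {teal, gold, blue}.
Round 4, table 5: eliminating its round and table leaves {teal, green, gold, blue}.
Round 5, table 3: eliminating its round and table leaves {pink, green}.
Round 5, table 5: eliminating its round and table leaves {pink, green}.
Round 6, table 2: eliminating its round and table leaves {blue}.
Round 6, table 3: eliminating its round and table leaves {gold, blue}.
Enumerating the assignments across these blanks that avoid any round or table repeat gives 26 completions.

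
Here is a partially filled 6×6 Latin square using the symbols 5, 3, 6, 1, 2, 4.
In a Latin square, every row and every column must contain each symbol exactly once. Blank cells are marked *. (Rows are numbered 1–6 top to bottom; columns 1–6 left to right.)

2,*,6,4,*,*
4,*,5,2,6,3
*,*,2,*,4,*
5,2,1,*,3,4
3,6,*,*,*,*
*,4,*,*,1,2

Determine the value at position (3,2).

Row 1, column 5: row 1 has {6, 2, 4} and column 5 has {3, 6, 1, 4}, leaving only 5.
Row 1, column 6: row 1 has {5, 6, 2, 4} and column 6 has {3, 2, 4}, leaving only 1.
Row 1, column 2: row 1 has {5, 6, 1, 2, 4} and column 2 has {6, 2, 4}, leaving only 3.
Row 2, column 2: row 2 has {5, 3, 6, 2, 4} and column 2 has {3, 6, 2, 4}, leaving only 1.
Row 3 already has {2, 4} and column 2 already has {3, 6, 1, 2, 4}, so row 3, column 2 must be 5.

5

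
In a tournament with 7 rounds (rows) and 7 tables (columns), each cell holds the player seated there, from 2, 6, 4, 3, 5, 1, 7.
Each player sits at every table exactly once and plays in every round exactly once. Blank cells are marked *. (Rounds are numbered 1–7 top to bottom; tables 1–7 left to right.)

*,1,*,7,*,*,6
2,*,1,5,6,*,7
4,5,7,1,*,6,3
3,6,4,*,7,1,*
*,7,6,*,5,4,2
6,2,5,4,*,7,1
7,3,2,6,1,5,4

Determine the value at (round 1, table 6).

2

Round 1, table 1: round 1 has {6, 1, 7} and table 1 has {2, 6, 4, 3, 7}, leaving only 5.
Round 1, table 3: round 1 has {6, 5, 1, 7} and table 3 has {2, 6, 4, 5, 1, 7}, leaving only 3.
Round 1 already has {6, 3, 5, 1, 7} and table 6 already has {6, 4, 5, 1, 7}, so round 1, table 6 must be 2.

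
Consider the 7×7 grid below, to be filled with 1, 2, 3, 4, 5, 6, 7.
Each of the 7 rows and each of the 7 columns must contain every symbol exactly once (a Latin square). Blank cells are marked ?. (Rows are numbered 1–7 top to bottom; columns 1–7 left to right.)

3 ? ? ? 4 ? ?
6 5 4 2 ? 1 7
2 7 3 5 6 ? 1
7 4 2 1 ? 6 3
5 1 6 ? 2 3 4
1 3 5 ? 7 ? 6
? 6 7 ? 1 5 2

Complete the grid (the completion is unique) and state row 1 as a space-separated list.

3 2 1 6 4 7 5

Row 1, column 2: row 1 has {3, 4} and column 2 has {1, 3, 4, 5, 6, 7}, leaving only 2.
Row 1, column 3: row 1 has {2, 3, 4} and column 3 has {2, 3, 4, 5, 6, 7}, leaving only 1.
Row 1, column 6: row 1 has {1, 2, 3, 4} and column 6 has {1, 3, 5, 6}, leaving only 7.
Row 1, column 4: row 1 has {1, 2, 3, 4, 7} and column 4 has {1, 2, 5}, leaving only 6.
Row 1, column 7: row 1 has {1, 2, 3, 4, 6, 7} and column 7 has {1, 2, 3, 4, 6, 7}, leaving only 5.
So row 1 reads: 3 2 1 6 4 7 5.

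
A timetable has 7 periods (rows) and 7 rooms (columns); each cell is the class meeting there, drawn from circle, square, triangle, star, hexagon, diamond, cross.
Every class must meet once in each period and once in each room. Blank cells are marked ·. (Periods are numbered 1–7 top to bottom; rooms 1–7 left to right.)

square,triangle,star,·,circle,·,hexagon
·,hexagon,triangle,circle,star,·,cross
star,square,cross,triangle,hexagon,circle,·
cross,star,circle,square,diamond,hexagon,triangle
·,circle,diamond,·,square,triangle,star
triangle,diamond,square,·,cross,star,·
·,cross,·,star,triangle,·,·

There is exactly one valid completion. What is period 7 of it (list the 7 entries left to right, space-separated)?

circle cross hexagon star triangle diamond square

Period 7, room 3: period 7 has {triangle, star, cross} and room 3 has {circle, square, triangle, star, diamond, cross}, leaving only hexagon.
Period 2, room 1: period 2 has {circle, triangle, star, hexagon, cross} and room 1 has {square, triangle, star, cross}, leaving only diamond.
Period 7, room 1: period 7 has {triangle, star, hexagon, cross} and room 1 has {square, triangle, star, diamond, cross}, leaving only circle.
Period 2, room 6: period 2 has {circle, triangle, star, hexagon, diamond, cross} and room 6 has {circle, triangle, star, hexagon}, leaving only square.
Period 7, room 6: period 7 has {circle, triangle, star, hexagon, cross} and room 6 has {circle, square, triangle, star, hexagon}, leaving only diamond.
Period 7, room 7: period 7 has {circle, triangle, star, hexagon, diamond, cross} and room 7 has {triangle, star, hexagon, cross}, leaving only square.
So period 7 reads: circle cross hexagon star triangle diamond square.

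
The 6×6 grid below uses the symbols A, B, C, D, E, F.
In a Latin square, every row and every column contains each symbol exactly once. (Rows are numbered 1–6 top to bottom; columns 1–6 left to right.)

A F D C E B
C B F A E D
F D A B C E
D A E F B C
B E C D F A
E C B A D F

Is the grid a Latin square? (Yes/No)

No

Every row is a permutation, but column 5 contains E twice (at rows 1 and 2).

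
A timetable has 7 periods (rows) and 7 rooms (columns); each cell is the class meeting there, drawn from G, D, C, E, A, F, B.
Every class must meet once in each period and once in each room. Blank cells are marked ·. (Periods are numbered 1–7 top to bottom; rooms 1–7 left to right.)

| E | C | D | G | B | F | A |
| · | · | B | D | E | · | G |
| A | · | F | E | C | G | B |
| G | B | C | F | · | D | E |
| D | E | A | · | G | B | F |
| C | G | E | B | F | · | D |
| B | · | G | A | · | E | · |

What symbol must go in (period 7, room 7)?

C

Period 7 already has {G, E, A, B} and room 7 already has {G, D, E, A, F, B}, so period 7, room 7 must be C.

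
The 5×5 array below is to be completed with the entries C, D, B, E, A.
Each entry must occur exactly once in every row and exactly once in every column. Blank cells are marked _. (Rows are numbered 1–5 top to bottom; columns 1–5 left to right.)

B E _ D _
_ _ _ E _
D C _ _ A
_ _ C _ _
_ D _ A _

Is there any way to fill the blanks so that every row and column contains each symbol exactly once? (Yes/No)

Row 1, column 3: row 1 has {D, B, E} and column 3 has {C}, so it must be A.
Row 1, column 5: row 1 has {D, B, E, A} and column 5 has {A}, so it must be C.
Row 3, column 4: row 3 has {C, D, A} and column 4 has {D, E, A}, so it must be B.
Now row 4, column 4: row 4 together with column 4 already contain {C, D, B, E, A} — every symbol — so nothing can go there. The grid has no valid completion.

No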